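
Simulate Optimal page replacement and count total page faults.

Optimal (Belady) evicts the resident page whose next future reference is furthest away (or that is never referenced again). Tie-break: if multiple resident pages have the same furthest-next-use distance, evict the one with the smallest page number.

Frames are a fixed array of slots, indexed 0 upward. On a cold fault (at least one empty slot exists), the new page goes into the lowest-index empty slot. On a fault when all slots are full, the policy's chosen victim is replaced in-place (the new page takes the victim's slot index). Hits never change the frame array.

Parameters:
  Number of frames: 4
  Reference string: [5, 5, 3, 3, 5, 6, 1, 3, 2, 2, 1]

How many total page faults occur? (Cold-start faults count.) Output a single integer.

Answer: 5

Derivation:
Step 0: ref 5 → FAULT, frames=[5,-,-,-]
Step 1: ref 5 → HIT, frames=[5,-,-,-]
Step 2: ref 3 → FAULT, frames=[5,3,-,-]
Step 3: ref 3 → HIT, frames=[5,3,-,-]
Step 4: ref 5 → HIT, frames=[5,3,-,-]
Step 5: ref 6 → FAULT, frames=[5,3,6,-]
Step 6: ref 1 → FAULT, frames=[5,3,6,1]
Step 7: ref 3 → HIT, frames=[5,3,6,1]
Step 8: ref 2 → FAULT (evict 3), frames=[5,2,6,1]
Step 9: ref 2 → HIT, frames=[5,2,6,1]
Step 10: ref 1 → HIT, frames=[5,2,6,1]
Total faults: 5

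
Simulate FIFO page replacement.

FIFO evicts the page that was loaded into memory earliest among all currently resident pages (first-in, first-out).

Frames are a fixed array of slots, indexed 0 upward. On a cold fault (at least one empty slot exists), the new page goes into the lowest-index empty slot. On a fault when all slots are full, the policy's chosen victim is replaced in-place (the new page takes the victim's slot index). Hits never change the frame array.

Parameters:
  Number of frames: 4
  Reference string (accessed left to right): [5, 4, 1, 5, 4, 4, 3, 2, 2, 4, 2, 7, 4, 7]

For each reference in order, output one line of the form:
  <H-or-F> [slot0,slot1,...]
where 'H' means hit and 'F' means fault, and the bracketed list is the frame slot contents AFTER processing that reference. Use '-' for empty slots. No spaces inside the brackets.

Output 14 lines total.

F [5,-,-,-]
F [5,4,-,-]
F [5,4,1,-]
H [5,4,1,-]
H [5,4,1,-]
H [5,4,1,-]
F [5,4,1,3]
F [2,4,1,3]
H [2,4,1,3]
H [2,4,1,3]
H [2,4,1,3]
F [2,7,1,3]
F [2,7,4,3]
H [2,7,4,3]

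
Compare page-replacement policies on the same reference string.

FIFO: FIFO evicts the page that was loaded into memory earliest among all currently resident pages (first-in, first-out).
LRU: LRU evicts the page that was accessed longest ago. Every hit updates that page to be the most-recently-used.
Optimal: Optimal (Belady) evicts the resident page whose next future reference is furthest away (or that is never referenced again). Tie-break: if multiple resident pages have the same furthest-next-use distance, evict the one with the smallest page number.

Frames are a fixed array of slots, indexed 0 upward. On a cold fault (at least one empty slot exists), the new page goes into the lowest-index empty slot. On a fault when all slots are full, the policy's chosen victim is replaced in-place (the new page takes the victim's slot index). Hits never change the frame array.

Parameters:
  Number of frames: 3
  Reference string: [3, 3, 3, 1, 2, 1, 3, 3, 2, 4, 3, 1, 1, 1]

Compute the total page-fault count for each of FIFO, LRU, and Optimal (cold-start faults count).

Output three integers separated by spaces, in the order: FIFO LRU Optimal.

--- FIFO ---
  step 0: ref 3 -> FAULT, frames=[3,-,-] (faults so far: 1)
  step 1: ref 3 -> HIT, frames=[3,-,-] (faults so far: 1)
  step 2: ref 3 -> HIT, frames=[3,-,-] (faults so far: 1)
  step 3: ref 1 -> FAULT, frames=[3,1,-] (faults so far: 2)
  step 4: ref 2 -> FAULT, frames=[3,1,2] (faults so far: 3)
  step 5: ref 1 -> HIT, frames=[3,1,2] (faults so far: 3)
  step 6: ref 3 -> HIT, frames=[3,1,2] (faults so far: 3)
  step 7: ref 3 -> HIT, frames=[3,1,2] (faults so far: 3)
  step 8: ref 2 -> HIT, frames=[3,1,2] (faults so far: 3)
  step 9: ref 4 -> FAULT, evict 3, frames=[4,1,2] (faults so far: 4)
  step 10: ref 3 -> FAULT, evict 1, frames=[4,3,2] (faults so far: 5)
  step 11: ref 1 -> FAULT, evict 2, frames=[4,3,1] (faults so far: 6)
  step 12: ref 1 -> HIT, frames=[4,3,1] (faults so far: 6)
  step 13: ref 1 -> HIT, frames=[4,3,1] (faults so far: 6)
  FIFO total faults: 6
--- LRU ---
  step 0: ref 3 -> FAULT, frames=[3,-,-] (faults so far: 1)
  step 1: ref 3 -> HIT, frames=[3,-,-] (faults so far: 1)
  step 2: ref 3 -> HIT, frames=[3,-,-] (faults so far: 1)
  step 3: ref 1 -> FAULT, frames=[3,1,-] (faults so far: 2)
  step 4: ref 2 -> FAULT, frames=[3,1,2] (faults so far: 3)
  step 5: ref 1 -> HIT, frames=[3,1,2] (faults so far: 3)
  step 6: ref 3 -> HIT, frames=[3,1,2] (faults so far: 3)
  step 7: ref 3 -> HIT, frames=[3,1,2] (faults so far: 3)
  step 8: ref 2 -> HIT, frames=[3,1,2] (faults so far: 3)
  step 9: ref 4 -> FAULT, evict 1, frames=[3,4,2] (faults so far: 4)
  step 10: ref 3 -> HIT, frames=[3,4,2] (faults so far: 4)
  step 11: ref 1 -> FAULT, evict 2, frames=[3,4,1] (faults so far: 5)
  step 12: ref 1 -> HIT, frames=[3,4,1] (faults so far: 5)
  step 13: ref 1 -> HIT, frames=[3,4,1] (faults so far: 5)
  LRU total faults: 5
--- Optimal ---
  step 0: ref 3 -> FAULT, frames=[3,-,-] (faults so far: 1)
  step 1: ref 3 -> HIT, frames=[3,-,-] (faults so far: 1)
  step 2: ref 3 -> HIT, frames=[3,-,-] (faults so far: 1)
  step 3: ref 1 -> FAULT, frames=[3,1,-] (faults so far: 2)
  step 4: ref 2 -> FAULT, frames=[3,1,2] (faults so far: 3)
  step 5: ref 1 -> HIT, frames=[3,1,2] (faults so far: 3)
  step 6: ref 3 -> HIT, frames=[3,1,2] (faults so far: 3)
  step 7: ref 3 -> HIT, frames=[3,1,2] (faults so far: 3)
  step 8: ref 2 -> HIT, frames=[3,1,2] (faults so far: 3)
  step 9: ref 4 -> FAULT, evict 2, frames=[3,1,4] (faults so far: 4)
  step 10: ref 3 -> HIT, frames=[3,1,4] (faults so far: 4)
  step 11: ref 1 -> HIT, frames=[3,1,4] (faults so far: 4)
  step 12: ref 1 -> HIT, frames=[3,1,4] (faults so far: 4)
  step 13: ref 1 -> HIT, frames=[3,1,4] (faults so far: 4)
  Optimal total faults: 4

Answer: 6 5 4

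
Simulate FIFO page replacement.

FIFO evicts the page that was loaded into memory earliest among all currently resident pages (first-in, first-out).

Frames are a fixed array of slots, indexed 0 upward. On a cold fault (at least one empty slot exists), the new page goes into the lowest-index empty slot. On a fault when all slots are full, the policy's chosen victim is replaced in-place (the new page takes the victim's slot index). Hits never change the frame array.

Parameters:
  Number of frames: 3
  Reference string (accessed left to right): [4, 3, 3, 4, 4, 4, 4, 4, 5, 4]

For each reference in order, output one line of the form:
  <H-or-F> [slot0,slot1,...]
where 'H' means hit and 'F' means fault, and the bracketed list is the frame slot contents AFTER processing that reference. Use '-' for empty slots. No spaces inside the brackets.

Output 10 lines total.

F [4,-,-]
F [4,3,-]
H [4,3,-]
H [4,3,-]
H [4,3,-]
H [4,3,-]
H [4,3,-]
H [4,3,-]
F [4,3,5]
H [4,3,5]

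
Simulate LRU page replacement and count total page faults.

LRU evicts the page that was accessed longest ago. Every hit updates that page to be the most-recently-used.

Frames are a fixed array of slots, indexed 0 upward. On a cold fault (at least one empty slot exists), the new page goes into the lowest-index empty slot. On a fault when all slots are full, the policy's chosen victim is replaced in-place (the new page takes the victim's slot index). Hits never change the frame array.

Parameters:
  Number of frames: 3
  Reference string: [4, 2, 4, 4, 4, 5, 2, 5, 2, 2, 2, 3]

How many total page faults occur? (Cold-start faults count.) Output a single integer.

Step 0: ref 4 → FAULT, frames=[4,-,-]
Step 1: ref 2 → FAULT, frames=[4,2,-]
Step 2: ref 4 → HIT, frames=[4,2,-]
Step 3: ref 4 → HIT, frames=[4,2,-]
Step 4: ref 4 → HIT, frames=[4,2,-]
Step 5: ref 5 → FAULT, frames=[4,2,5]
Step 6: ref 2 → HIT, frames=[4,2,5]
Step 7: ref 5 → HIT, frames=[4,2,5]
Step 8: ref 2 → HIT, frames=[4,2,5]
Step 9: ref 2 → HIT, frames=[4,2,5]
Step 10: ref 2 → HIT, frames=[4,2,5]
Step 11: ref 3 → FAULT (evict 4), frames=[3,2,5]
Total faults: 4

Answer: 4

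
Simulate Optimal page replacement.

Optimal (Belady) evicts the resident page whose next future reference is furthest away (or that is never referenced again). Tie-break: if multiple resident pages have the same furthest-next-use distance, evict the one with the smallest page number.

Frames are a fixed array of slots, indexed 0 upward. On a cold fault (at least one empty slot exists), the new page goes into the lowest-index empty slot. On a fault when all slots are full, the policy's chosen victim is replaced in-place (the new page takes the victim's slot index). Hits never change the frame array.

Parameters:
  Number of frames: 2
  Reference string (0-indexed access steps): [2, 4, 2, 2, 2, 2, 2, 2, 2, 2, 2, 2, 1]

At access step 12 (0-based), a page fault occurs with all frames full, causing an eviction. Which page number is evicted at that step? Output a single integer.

Step 0: ref 2 -> FAULT, frames=[2,-]
Step 1: ref 4 -> FAULT, frames=[2,4]
Step 2: ref 2 -> HIT, frames=[2,4]
Step 3: ref 2 -> HIT, frames=[2,4]
Step 4: ref 2 -> HIT, frames=[2,4]
Step 5: ref 2 -> HIT, frames=[2,4]
Step 6: ref 2 -> HIT, frames=[2,4]
Step 7: ref 2 -> HIT, frames=[2,4]
Step 8: ref 2 -> HIT, frames=[2,4]
Step 9: ref 2 -> HIT, frames=[2,4]
Step 10: ref 2 -> HIT, frames=[2,4]
Step 11: ref 2 -> HIT, frames=[2,4]
Step 12: ref 1 -> FAULT, evict 2, frames=[1,4]
At step 12: evicted page 2

Answer: 2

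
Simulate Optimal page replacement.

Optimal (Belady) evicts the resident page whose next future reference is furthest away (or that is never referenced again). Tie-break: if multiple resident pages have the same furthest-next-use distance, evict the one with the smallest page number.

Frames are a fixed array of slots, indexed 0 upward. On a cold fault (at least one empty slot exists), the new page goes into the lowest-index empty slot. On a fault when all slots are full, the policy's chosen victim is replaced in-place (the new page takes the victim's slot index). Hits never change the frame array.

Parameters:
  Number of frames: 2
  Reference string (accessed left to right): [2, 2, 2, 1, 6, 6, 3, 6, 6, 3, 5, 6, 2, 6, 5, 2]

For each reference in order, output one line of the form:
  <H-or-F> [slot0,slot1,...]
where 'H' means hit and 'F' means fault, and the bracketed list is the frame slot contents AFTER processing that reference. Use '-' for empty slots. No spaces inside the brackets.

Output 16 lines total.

F [2,-]
H [2,-]
H [2,-]
F [2,1]
F [2,6]
H [2,6]
F [3,6]
H [3,6]
H [3,6]
H [3,6]
F [5,6]
H [5,6]
F [2,6]
H [2,6]
F [2,5]
H [2,5]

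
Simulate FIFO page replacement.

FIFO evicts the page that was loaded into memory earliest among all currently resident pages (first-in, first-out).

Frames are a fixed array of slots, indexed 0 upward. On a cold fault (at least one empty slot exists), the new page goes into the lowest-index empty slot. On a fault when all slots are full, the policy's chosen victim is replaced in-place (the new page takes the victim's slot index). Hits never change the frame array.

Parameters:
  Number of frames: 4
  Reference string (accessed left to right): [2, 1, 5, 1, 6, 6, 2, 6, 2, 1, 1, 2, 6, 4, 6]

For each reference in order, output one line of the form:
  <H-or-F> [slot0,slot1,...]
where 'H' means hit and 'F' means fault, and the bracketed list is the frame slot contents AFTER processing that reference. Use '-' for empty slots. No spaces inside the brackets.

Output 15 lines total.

F [2,-,-,-]
F [2,1,-,-]
F [2,1,5,-]
H [2,1,5,-]
F [2,1,5,6]
H [2,1,5,6]
H [2,1,5,6]
H [2,1,5,6]
H [2,1,5,6]
H [2,1,5,6]
H [2,1,5,6]
H [2,1,5,6]
H [2,1,5,6]
F [4,1,5,6]
H [4,1,5,6]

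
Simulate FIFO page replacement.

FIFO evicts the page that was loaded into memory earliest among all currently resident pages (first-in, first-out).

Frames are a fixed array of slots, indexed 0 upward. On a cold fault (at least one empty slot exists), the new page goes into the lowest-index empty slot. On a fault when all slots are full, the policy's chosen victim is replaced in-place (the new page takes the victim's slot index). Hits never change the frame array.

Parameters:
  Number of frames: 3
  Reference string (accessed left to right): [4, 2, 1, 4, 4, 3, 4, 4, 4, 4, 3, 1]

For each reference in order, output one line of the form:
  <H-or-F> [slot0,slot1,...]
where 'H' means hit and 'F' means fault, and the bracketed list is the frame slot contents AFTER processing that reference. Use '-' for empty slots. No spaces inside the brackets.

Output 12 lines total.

F [4,-,-]
F [4,2,-]
F [4,2,1]
H [4,2,1]
H [4,2,1]
F [3,2,1]
F [3,4,1]
H [3,4,1]
H [3,4,1]
H [3,4,1]
H [3,4,1]
H [3,4,1]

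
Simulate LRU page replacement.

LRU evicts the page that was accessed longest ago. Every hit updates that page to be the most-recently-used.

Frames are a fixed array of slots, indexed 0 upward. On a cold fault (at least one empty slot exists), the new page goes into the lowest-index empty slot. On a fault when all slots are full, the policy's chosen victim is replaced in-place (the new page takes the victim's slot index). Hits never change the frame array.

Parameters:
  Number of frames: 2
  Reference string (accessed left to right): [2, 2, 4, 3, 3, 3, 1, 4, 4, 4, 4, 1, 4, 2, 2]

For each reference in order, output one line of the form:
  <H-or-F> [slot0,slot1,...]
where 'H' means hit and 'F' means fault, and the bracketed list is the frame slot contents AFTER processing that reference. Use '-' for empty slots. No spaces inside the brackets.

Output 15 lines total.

F [2,-]
H [2,-]
F [2,4]
F [3,4]
H [3,4]
H [3,4]
F [3,1]
F [4,1]
H [4,1]
H [4,1]
H [4,1]
H [4,1]
H [4,1]
F [4,2]
H [4,2]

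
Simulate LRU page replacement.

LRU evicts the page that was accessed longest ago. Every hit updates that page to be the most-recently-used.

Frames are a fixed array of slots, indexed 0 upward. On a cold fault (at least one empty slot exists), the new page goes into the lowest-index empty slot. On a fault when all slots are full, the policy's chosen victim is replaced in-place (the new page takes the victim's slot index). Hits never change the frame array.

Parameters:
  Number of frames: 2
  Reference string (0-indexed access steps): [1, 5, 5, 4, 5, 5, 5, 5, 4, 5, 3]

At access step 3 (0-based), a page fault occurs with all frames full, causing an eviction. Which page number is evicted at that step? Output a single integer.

Step 0: ref 1 -> FAULT, frames=[1,-]
Step 1: ref 5 -> FAULT, frames=[1,5]
Step 2: ref 5 -> HIT, frames=[1,5]
Step 3: ref 4 -> FAULT, evict 1, frames=[4,5]
At step 3: evicted page 1

Answer: 1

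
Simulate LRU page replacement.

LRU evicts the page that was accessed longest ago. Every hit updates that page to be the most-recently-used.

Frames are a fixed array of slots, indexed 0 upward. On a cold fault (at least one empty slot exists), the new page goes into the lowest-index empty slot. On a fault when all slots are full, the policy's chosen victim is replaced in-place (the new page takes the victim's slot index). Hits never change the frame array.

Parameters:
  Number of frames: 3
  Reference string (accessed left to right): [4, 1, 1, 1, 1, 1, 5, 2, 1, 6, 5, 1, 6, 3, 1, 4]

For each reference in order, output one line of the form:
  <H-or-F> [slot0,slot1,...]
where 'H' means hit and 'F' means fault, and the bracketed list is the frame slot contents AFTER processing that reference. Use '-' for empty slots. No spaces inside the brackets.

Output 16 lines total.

F [4,-,-]
F [4,1,-]
H [4,1,-]
H [4,1,-]
H [4,1,-]
H [4,1,-]
F [4,1,5]
F [2,1,5]
H [2,1,5]
F [2,1,6]
F [5,1,6]
H [5,1,6]
H [5,1,6]
F [3,1,6]
H [3,1,6]
F [3,1,4]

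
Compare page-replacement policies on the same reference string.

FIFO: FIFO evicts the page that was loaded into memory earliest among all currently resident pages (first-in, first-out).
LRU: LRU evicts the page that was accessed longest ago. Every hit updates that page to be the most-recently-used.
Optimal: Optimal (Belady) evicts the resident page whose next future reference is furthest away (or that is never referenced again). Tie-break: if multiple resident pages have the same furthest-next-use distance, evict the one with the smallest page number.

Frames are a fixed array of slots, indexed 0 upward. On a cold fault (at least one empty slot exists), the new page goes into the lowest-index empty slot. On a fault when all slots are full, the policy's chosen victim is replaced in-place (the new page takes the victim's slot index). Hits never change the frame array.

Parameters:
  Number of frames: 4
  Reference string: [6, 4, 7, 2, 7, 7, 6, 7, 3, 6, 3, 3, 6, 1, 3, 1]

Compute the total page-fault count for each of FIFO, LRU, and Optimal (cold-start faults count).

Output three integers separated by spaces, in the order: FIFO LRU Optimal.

--- FIFO ---
  step 0: ref 6 -> FAULT, frames=[6,-,-,-] (faults so far: 1)
  step 1: ref 4 -> FAULT, frames=[6,4,-,-] (faults so far: 2)
  step 2: ref 7 -> FAULT, frames=[6,4,7,-] (faults so far: 3)
  step 3: ref 2 -> FAULT, frames=[6,4,7,2] (faults so far: 4)
  step 4: ref 7 -> HIT, frames=[6,4,7,2] (faults so far: 4)
  step 5: ref 7 -> HIT, frames=[6,4,7,2] (faults so far: 4)
  step 6: ref 6 -> HIT, frames=[6,4,7,2] (faults so far: 4)
  step 7: ref 7 -> HIT, frames=[6,4,7,2] (faults so far: 4)
  step 8: ref 3 -> FAULT, evict 6, frames=[3,4,7,2] (faults so far: 5)
  step 9: ref 6 -> FAULT, evict 4, frames=[3,6,7,2] (faults so far: 6)
  step 10: ref 3 -> HIT, frames=[3,6,7,2] (faults so far: 6)
  step 11: ref 3 -> HIT, frames=[3,6,7,2] (faults so far: 6)
  step 12: ref 6 -> HIT, frames=[3,6,7,2] (faults so far: 6)
  step 13: ref 1 -> FAULT, evict 7, frames=[3,6,1,2] (faults so far: 7)
  step 14: ref 3 -> HIT, frames=[3,6,1,2] (faults so far: 7)
  step 15: ref 1 -> HIT, frames=[3,6,1,2] (faults so far: 7)
  FIFO total faults: 7
--- LRU ---
  step 0: ref 6 -> FAULT, frames=[6,-,-,-] (faults so far: 1)
  step 1: ref 4 -> FAULT, frames=[6,4,-,-] (faults so far: 2)
  step 2: ref 7 -> FAULT, frames=[6,4,7,-] (faults so far: 3)
  step 3: ref 2 -> FAULT, frames=[6,4,7,2] (faults so far: 4)
  step 4: ref 7 -> HIT, frames=[6,4,7,2] (faults so far: 4)
  step 5: ref 7 -> HIT, frames=[6,4,7,2] (faults so far: 4)
  step 6: ref 6 -> HIT, frames=[6,4,7,2] (faults so far: 4)
  step 7: ref 7 -> HIT, frames=[6,4,7,2] (faults so far: 4)
  step 8: ref 3 -> FAULT, evict 4, frames=[6,3,7,2] (faults so far: 5)
  step 9: ref 6 -> HIT, frames=[6,3,7,2] (faults so far: 5)
  step 10: ref 3 -> HIT, frames=[6,3,7,2] (faults so far: 5)
  step 11: ref 3 -> HIT, frames=[6,3,7,2] (faults so far: 5)
  step 12: ref 6 -> HIT, frames=[6,3,7,2] (faults so far: 5)
  step 13: ref 1 -> FAULT, evict 2, frames=[6,3,7,1] (faults so far: 6)
  step 14: ref 3 -> HIT, frames=[6,3,7,1] (faults so far: 6)
  step 15: ref 1 -> HIT, frames=[6,3,7,1] (faults so far: 6)
  LRU total faults: 6
--- Optimal ---
  step 0: ref 6 -> FAULT, frames=[6,-,-,-] (faults so far: 1)
  step 1: ref 4 -> FAULT, frames=[6,4,-,-] (faults so far: 2)
  step 2: ref 7 -> FAULT, frames=[6,4,7,-] (faults so far: 3)
  step 3: ref 2 -> FAULT, frames=[6,4,7,2] (faults so far: 4)
  step 4: ref 7 -> HIT, frames=[6,4,7,2] (faults so far: 4)
  step 5: ref 7 -> HIT, frames=[6,4,7,2] (faults so far: 4)
  step 6: ref 6 -> HIT, frames=[6,4,7,2] (faults so far: 4)
  step 7: ref 7 -> HIT, frames=[6,4,7,2] (faults so far: 4)
  step 8: ref 3 -> FAULT, evict 2, frames=[6,4,7,3] (faults so far: 5)
  step 9: ref 6 -> HIT, frames=[6,4,7,3] (faults so far: 5)
  step 10: ref 3 -> HIT, frames=[6,4,7,3] (faults so far: 5)
  step 11: ref 3 -> HIT, frames=[6,4,7,3] (faults so far: 5)
  step 12: ref 6 -> HIT, frames=[6,4,7,3] (faults so far: 5)
  step 13: ref 1 -> FAULT, evict 4, frames=[6,1,7,3] (faults so far: 6)
  step 14: ref 3 -> HIT, frames=[6,1,7,3] (faults so far: 6)
  step 15: ref 1 -> HIT, frames=[6,1,7,3] (faults so far: 6)
  Optimal total faults: 6

Answer: 7 6 6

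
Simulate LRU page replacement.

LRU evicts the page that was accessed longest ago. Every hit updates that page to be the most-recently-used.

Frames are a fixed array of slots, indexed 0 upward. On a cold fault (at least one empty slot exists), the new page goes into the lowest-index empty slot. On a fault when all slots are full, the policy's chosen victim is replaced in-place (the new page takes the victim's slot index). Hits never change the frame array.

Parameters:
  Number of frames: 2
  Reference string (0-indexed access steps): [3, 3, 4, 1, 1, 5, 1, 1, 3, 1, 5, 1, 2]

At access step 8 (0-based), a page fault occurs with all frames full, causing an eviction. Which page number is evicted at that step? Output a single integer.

Step 0: ref 3 -> FAULT, frames=[3,-]
Step 1: ref 3 -> HIT, frames=[3,-]
Step 2: ref 4 -> FAULT, frames=[3,4]
Step 3: ref 1 -> FAULT, evict 3, frames=[1,4]
Step 4: ref 1 -> HIT, frames=[1,4]
Step 5: ref 5 -> FAULT, evict 4, frames=[1,5]
Step 6: ref 1 -> HIT, frames=[1,5]
Step 7: ref 1 -> HIT, frames=[1,5]
Step 8: ref 3 -> FAULT, evict 5, frames=[1,3]
At step 8: evicted page 5

Answer: 5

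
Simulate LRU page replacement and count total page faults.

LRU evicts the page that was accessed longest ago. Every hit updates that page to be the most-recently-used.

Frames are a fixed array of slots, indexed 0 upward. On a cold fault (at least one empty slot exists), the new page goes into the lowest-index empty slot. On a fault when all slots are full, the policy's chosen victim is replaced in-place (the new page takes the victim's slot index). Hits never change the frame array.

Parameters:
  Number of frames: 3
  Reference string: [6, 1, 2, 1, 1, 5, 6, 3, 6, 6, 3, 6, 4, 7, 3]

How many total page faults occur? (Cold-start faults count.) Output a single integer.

Step 0: ref 6 → FAULT, frames=[6,-,-]
Step 1: ref 1 → FAULT, frames=[6,1,-]
Step 2: ref 2 → FAULT, frames=[6,1,2]
Step 3: ref 1 → HIT, frames=[6,1,2]
Step 4: ref 1 → HIT, frames=[6,1,2]
Step 5: ref 5 → FAULT (evict 6), frames=[5,1,2]
Step 6: ref 6 → FAULT (evict 2), frames=[5,1,6]
Step 7: ref 3 → FAULT (evict 1), frames=[5,3,6]
Step 8: ref 6 → HIT, frames=[5,3,6]
Step 9: ref 6 → HIT, frames=[5,3,6]
Step 10: ref 3 → HIT, frames=[5,3,6]
Step 11: ref 6 → HIT, frames=[5,3,6]
Step 12: ref 4 → FAULT (evict 5), frames=[4,3,6]
Step 13: ref 7 → FAULT (evict 3), frames=[4,7,6]
Step 14: ref 3 → FAULT (evict 6), frames=[4,7,3]
Total faults: 9

Answer: 9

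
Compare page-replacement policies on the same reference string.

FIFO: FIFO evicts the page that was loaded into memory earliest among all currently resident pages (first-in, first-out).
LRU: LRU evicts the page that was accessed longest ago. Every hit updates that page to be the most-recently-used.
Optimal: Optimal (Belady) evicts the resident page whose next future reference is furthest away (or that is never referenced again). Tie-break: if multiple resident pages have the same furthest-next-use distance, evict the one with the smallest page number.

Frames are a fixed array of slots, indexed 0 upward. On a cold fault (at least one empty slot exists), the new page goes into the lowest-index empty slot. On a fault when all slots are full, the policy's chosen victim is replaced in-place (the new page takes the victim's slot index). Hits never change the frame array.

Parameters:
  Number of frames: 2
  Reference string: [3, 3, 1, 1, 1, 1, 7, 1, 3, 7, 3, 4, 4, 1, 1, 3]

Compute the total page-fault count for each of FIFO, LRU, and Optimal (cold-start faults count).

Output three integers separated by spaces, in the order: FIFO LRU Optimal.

--- FIFO ---
  step 0: ref 3 -> FAULT, frames=[3,-] (faults so far: 1)
  step 1: ref 3 -> HIT, frames=[3,-] (faults so far: 1)
  step 2: ref 1 -> FAULT, frames=[3,1] (faults so far: 2)
  step 3: ref 1 -> HIT, frames=[3,1] (faults so far: 2)
  step 4: ref 1 -> HIT, frames=[3,1] (faults so far: 2)
  step 5: ref 1 -> HIT, frames=[3,1] (faults so far: 2)
  step 6: ref 7 -> FAULT, evict 3, frames=[7,1] (faults so far: 3)
  step 7: ref 1 -> HIT, frames=[7,1] (faults so far: 3)
  step 8: ref 3 -> FAULT, evict 1, frames=[7,3] (faults so far: 4)
  step 9: ref 7 -> HIT, frames=[7,3] (faults so far: 4)
  step 10: ref 3 -> HIT, frames=[7,3] (faults so far: 4)
  step 11: ref 4 -> FAULT, evict 7, frames=[4,3] (faults so far: 5)
  step 12: ref 4 -> HIT, frames=[4,3] (faults so far: 5)
  step 13: ref 1 -> FAULT, evict 3, frames=[4,1] (faults so far: 6)
  step 14: ref 1 -> HIT, frames=[4,1] (faults so far: 6)
  step 15: ref 3 -> FAULT, evict 4, frames=[3,1] (faults so far: 7)
  FIFO total faults: 7
--- LRU ---
  step 0: ref 3 -> FAULT, frames=[3,-] (faults so far: 1)
  step 1: ref 3 -> HIT, frames=[3,-] (faults so far: 1)
  step 2: ref 1 -> FAULT, frames=[3,1] (faults so far: 2)
  step 3: ref 1 -> HIT, frames=[3,1] (faults so far: 2)
  step 4: ref 1 -> HIT, frames=[3,1] (faults so far: 2)
  step 5: ref 1 -> HIT, frames=[3,1] (faults so far: 2)
  step 6: ref 7 -> FAULT, evict 3, frames=[7,1] (faults so far: 3)
  step 7: ref 1 -> HIT, frames=[7,1] (faults so far: 3)
  step 8: ref 3 -> FAULT, evict 7, frames=[3,1] (faults so far: 4)
  step 9: ref 7 -> FAULT, evict 1, frames=[3,7] (faults so far: 5)
  step 10: ref 3 -> HIT, frames=[3,7] (faults so far: 5)
  step 11: ref 4 -> FAULT, evict 7, frames=[3,4] (faults so far: 6)
  step 12: ref 4 -> HIT, frames=[3,4] (faults so far: 6)
  step 13: ref 1 -> FAULT, evict 3, frames=[1,4] (faults so far: 7)
  step 14: ref 1 -> HIT, frames=[1,4] (faults so far: 7)
  step 15: ref 3 -> FAULT, evict 4, frames=[1,3] (faults so far: 8)
  LRU total faults: 8
--- Optimal ---
  step 0: ref 3 -> FAULT, frames=[3,-] (faults so far: 1)
  step 1: ref 3 -> HIT, frames=[3,-] (faults so far: 1)
  step 2: ref 1 -> FAULT, frames=[3,1] (faults so far: 2)
  step 3: ref 1 -> HIT, frames=[3,1] (faults so far: 2)
  step 4: ref 1 -> HIT, frames=[3,1] (faults so far: 2)
  step 5: ref 1 -> HIT, frames=[3,1] (faults so far: 2)
  step 6: ref 7 -> FAULT, evict 3, frames=[7,1] (faults so far: 3)
  step 7: ref 1 -> HIT, frames=[7,1] (faults so far: 3)
  step 8: ref 3 -> FAULT, evict 1, frames=[7,3] (faults so far: 4)
  step 9: ref 7 -> HIT, frames=[7,3] (faults so far: 4)
  step 10: ref 3 -> HIT, frames=[7,3] (faults so far: 4)
  step 11: ref 4 -> FAULT, evict 7, frames=[4,3] (faults so far: 5)
  step 12: ref 4 -> HIT, frames=[4,3] (faults so far: 5)
  step 13: ref 1 -> FAULT, evict 4, frames=[1,3] (faults so far: 6)
  step 14: ref 1 -> HIT, frames=[1,3] (faults so far: 6)
  step 15: ref 3 -> HIT, frames=[1,3] (faults so far: 6)
  Optimal total faults: 6

Answer: 7 8 6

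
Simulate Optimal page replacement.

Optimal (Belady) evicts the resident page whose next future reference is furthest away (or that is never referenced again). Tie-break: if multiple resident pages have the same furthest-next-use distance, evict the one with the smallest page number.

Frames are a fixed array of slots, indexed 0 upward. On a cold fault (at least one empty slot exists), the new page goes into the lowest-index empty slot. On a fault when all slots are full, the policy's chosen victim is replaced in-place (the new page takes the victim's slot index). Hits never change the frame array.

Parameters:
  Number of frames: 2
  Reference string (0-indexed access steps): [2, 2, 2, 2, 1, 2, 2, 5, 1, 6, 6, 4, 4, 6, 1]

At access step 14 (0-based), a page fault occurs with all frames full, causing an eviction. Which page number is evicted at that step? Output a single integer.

Step 0: ref 2 -> FAULT, frames=[2,-]
Step 1: ref 2 -> HIT, frames=[2,-]
Step 2: ref 2 -> HIT, frames=[2,-]
Step 3: ref 2 -> HIT, frames=[2,-]
Step 4: ref 1 -> FAULT, frames=[2,1]
Step 5: ref 2 -> HIT, frames=[2,1]
Step 6: ref 2 -> HIT, frames=[2,1]
Step 7: ref 5 -> FAULT, evict 2, frames=[5,1]
Step 8: ref 1 -> HIT, frames=[5,1]
Step 9: ref 6 -> FAULT, evict 5, frames=[6,1]
Step 10: ref 6 -> HIT, frames=[6,1]
Step 11: ref 4 -> FAULT, evict 1, frames=[6,4]
Step 12: ref 4 -> HIT, frames=[6,4]
Step 13: ref 6 -> HIT, frames=[6,4]
Step 14: ref 1 -> FAULT, evict 4, frames=[6,1]
At step 14: evicted page 4

Answer: 4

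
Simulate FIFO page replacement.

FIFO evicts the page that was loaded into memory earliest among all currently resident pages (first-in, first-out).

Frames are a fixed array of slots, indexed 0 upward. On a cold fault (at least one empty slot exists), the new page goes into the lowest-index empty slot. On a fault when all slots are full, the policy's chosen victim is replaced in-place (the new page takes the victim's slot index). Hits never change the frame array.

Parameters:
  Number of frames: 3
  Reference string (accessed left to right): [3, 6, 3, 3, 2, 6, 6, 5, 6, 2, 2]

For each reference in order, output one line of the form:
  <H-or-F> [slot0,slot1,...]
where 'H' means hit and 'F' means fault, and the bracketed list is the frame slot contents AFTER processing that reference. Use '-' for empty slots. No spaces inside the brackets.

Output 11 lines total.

F [3,-,-]
F [3,6,-]
H [3,6,-]
H [3,6,-]
F [3,6,2]
H [3,6,2]
H [3,6,2]
F [5,6,2]
H [5,6,2]
H [5,6,2]
H [5,6,2]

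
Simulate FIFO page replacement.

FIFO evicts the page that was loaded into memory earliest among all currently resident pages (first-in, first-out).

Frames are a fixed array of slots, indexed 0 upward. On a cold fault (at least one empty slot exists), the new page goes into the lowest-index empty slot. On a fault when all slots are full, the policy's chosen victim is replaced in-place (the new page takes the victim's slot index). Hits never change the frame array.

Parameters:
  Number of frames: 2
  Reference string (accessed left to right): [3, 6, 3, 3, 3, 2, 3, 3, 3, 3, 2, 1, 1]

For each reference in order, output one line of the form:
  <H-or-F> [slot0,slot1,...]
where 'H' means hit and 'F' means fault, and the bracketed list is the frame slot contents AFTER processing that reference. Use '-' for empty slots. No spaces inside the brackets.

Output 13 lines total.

F [3,-]
F [3,6]
H [3,6]
H [3,6]
H [3,6]
F [2,6]
F [2,3]
H [2,3]
H [2,3]
H [2,3]
H [2,3]
F [1,3]
H [1,3]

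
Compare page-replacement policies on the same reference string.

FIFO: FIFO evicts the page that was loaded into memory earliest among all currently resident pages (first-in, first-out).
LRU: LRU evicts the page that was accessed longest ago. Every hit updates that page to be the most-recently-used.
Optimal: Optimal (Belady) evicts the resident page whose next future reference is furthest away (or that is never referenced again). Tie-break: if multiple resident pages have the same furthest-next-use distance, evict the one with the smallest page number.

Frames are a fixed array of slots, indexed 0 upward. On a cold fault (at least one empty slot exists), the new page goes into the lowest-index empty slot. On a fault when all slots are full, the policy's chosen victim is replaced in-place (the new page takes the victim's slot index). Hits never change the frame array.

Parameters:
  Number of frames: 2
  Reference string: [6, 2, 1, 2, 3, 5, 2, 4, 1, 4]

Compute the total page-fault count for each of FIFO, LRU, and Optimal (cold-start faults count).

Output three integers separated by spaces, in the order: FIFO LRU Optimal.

--- FIFO ---
  step 0: ref 6 -> FAULT, frames=[6,-] (faults so far: 1)
  step 1: ref 2 -> FAULT, frames=[6,2] (faults so far: 2)
  step 2: ref 1 -> FAULT, evict 6, frames=[1,2] (faults so far: 3)
  step 3: ref 2 -> HIT, frames=[1,2] (faults so far: 3)
  step 4: ref 3 -> FAULT, evict 2, frames=[1,3] (faults so far: 4)
  step 5: ref 5 -> FAULT, evict 1, frames=[5,3] (faults so far: 5)
  step 6: ref 2 -> FAULT, evict 3, frames=[5,2] (faults so far: 6)
  step 7: ref 4 -> FAULT, evict 5, frames=[4,2] (faults so far: 7)
  step 8: ref 1 -> FAULT, evict 2, frames=[4,1] (faults so far: 8)
  step 9: ref 4 -> HIT, frames=[4,1] (faults so far: 8)
  FIFO total faults: 8
--- LRU ---
  step 0: ref 6 -> FAULT, frames=[6,-] (faults so far: 1)
  step 1: ref 2 -> FAULT, frames=[6,2] (faults so far: 2)
  step 2: ref 1 -> FAULT, evict 6, frames=[1,2] (faults so far: 3)
  step 3: ref 2 -> HIT, frames=[1,2] (faults so far: 3)
  step 4: ref 3 -> FAULT, evict 1, frames=[3,2] (faults so far: 4)
  step 5: ref 5 -> FAULT, evict 2, frames=[3,5] (faults so far: 5)
  step 6: ref 2 -> FAULT, evict 3, frames=[2,5] (faults so far: 6)
  step 7: ref 4 -> FAULT, evict 5, frames=[2,4] (faults so far: 7)
  step 8: ref 1 -> FAULT, evict 2, frames=[1,4] (faults so far: 8)
  step 9: ref 4 -> HIT, frames=[1,4] (faults so far: 8)
  LRU total faults: 8
--- Optimal ---
  step 0: ref 6 -> FAULT, frames=[6,-] (faults so far: 1)
  step 1: ref 2 -> FAULT, frames=[6,2] (faults so far: 2)
  step 2: ref 1 -> FAULT, evict 6, frames=[1,2] (faults so far: 3)
  step 3: ref 2 -> HIT, frames=[1,2] (faults so far: 3)
  step 4: ref 3 -> FAULT, evict 1, frames=[3,2] (faults so far: 4)
  step 5: ref 5 -> FAULT, evict 3, frames=[5,2] (faults so far: 5)
  step 6: ref 2 -> HIT, frames=[5,2] (faults so far: 5)
  step 7: ref 4 -> FAULT, evict 2, frames=[5,4] (faults so far: 6)
  step 8: ref 1 -> FAULT, evict 5, frames=[1,4] (faults so far: 7)
  step 9: ref 4 -> HIT, frames=[1,4] (faults so far: 7)
  Optimal total faults: 7

Answer: 8 8 7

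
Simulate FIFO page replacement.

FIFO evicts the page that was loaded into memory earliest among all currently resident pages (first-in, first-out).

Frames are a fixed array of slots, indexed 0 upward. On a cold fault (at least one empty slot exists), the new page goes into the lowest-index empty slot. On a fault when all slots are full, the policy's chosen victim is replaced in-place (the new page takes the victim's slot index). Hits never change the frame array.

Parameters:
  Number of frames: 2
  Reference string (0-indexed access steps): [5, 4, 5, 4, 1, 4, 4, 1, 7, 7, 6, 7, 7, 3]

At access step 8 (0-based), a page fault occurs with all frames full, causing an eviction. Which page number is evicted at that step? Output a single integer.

Step 0: ref 5 -> FAULT, frames=[5,-]
Step 1: ref 4 -> FAULT, frames=[5,4]
Step 2: ref 5 -> HIT, frames=[5,4]
Step 3: ref 4 -> HIT, frames=[5,4]
Step 4: ref 1 -> FAULT, evict 5, frames=[1,4]
Step 5: ref 4 -> HIT, frames=[1,4]
Step 6: ref 4 -> HIT, frames=[1,4]
Step 7: ref 1 -> HIT, frames=[1,4]
Step 8: ref 7 -> FAULT, evict 4, frames=[1,7]
At step 8: evicted page 4

Answer: 4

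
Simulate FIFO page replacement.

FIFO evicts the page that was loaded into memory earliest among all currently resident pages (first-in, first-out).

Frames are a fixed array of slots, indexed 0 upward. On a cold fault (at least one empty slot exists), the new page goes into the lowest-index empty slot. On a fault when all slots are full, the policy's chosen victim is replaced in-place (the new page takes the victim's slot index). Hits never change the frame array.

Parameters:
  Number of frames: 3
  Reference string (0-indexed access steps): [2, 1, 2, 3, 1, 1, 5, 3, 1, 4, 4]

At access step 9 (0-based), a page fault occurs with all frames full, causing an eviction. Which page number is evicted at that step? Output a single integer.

Step 0: ref 2 -> FAULT, frames=[2,-,-]
Step 1: ref 1 -> FAULT, frames=[2,1,-]
Step 2: ref 2 -> HIT, frames=[2,1,-]
Step 3: ref 3 -> FAULT, frames=[2,1,3]
Step 4: ref 1 -> HIT, frames=[2,1,3]
Step 5: ref 1 -> HIT, frames=[2,1,3]
Step 6: ref 5 -> FAULT, evict 2, frames=[5,1,3]
Step 7: ref 3 -> HIT, frames=[5,1,3]
Step 8: ref 1 -> HIT, frames=[5,1,3]
Step 9: ref 4 -> FAULT, evict 1, frames=[5,4,3]
At step 9: evicted page 1

Answer: 1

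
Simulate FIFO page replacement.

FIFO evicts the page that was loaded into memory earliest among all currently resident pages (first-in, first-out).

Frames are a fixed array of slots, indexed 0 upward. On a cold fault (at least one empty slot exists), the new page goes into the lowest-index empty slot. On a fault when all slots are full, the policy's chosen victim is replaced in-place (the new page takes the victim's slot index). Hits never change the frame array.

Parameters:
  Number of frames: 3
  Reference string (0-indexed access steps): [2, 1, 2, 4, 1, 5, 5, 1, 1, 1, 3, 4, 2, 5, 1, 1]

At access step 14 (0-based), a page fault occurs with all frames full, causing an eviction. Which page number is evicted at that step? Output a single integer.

Answer: 5

Derivation:
Step 0: ref 2 -> FAULT, frames=[2,-,-]
Step 1: ref 1 -> FAULT, frames=[2,1,-]
Step 2: ref 2 -> HIT, frames=[2,1,-]
Step 3: ref 4 -> FAULT, frames=[2,1,4]
Step 4: ref 1 -> HIT, frames=[2,1,4]
Step 5: ref 5 -> FAULT, evict 2, frames=[5,1,4]
Step 6: ref 5 -> HIT, frames=[5,1,4]
Step 7: ref 1 -> HIT, frames=[5,1,4]
Step 8: ref 1 -> HIT, frames=[5,1,4]
Step 9: ref 1 -> HIT, frames=[5,1,4]
Step 10: ref 3 -> FAULT, evict 1, frames=[5,3,4]
Step 11: ref 4 -> HIT, frames=[5,3,4]
Step 12: ref 2 -> FAULT, evict 4, frames=[5,3,2]
Step 13: ref 5 -> HIT, frames=[5,3,2]
Step 14: ref 1 -> FAULT, evict 5, frames=[1,3,2]
At step 14: evicted page 5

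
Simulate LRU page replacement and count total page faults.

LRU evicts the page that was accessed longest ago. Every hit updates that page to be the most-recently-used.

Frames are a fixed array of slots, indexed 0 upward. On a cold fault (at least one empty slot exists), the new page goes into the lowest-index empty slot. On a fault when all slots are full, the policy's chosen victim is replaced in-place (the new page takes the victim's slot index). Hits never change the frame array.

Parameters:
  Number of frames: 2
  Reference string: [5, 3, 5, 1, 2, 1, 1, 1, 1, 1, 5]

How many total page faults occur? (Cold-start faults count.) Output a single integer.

Step 0: ref 5 → FAULT, frames=[5,-]
Step 1: ref 3 → FAULT, frames=[5,3]
Step 2: ref 5 → HIT, frames=[5,3]
Step 3: ref 1 → FAULT (evict 3), frames=[5,1]
Step 4: ref 2 → FAULT (evict 5), frames=[2,1]
Step 5: ref 1 → HIT, frames=[2,1]
Step 6: ref 1 → HIT, frames=[2,1]
Step 7: ref 1 → HIT, frames=[2,1]
Step 8: ref 1 → HIT, frames=[2,1]
Step 9: ref 1 → HIT, frames=[2,1]
Step 10: ref 5 → FAULT (evict 2), frames=[5,1]
Total faults: 5

Answer: 5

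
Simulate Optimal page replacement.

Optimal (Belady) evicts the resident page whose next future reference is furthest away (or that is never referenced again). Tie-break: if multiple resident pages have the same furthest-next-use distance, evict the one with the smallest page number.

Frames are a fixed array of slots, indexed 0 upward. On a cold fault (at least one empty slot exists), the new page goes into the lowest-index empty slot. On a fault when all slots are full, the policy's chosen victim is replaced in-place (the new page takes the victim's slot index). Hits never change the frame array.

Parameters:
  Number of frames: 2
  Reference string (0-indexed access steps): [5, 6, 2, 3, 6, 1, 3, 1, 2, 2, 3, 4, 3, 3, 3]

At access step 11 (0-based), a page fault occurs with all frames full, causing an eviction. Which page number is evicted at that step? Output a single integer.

Step 0: ref 5 -> FAULT, frames=[5,-]
Step 1: ref 6 -> FAULT, frames=[5,6]
Step 2: ref 2 -> FAULT, evict 5, frames=[2,6]
Step 3: ref 3 -> FAULT, evict 2, frames=[3,6]
Step 4: ref 6 -> HIT, frames=[3,6]
Step 5: ref 1 -> FAULT, evict 6, frames=[3,1]
Step 6: ref 3 -> HIT, frames=[3,1]
Step 7: ref 1 -> HIT, frames=[3,1]
Step 8: ref 2 -> FAULT, evict 1, frames=[3,2]
Step 9: ref 2 -> HIT, frames=[3,2]
Step 10: ref 3 -> HIT, frames=[3,2]
Step 11: ref 4 -> FAULT, evict 2, frames=[3,4]
At step 11: evicted page 2

Answer: 2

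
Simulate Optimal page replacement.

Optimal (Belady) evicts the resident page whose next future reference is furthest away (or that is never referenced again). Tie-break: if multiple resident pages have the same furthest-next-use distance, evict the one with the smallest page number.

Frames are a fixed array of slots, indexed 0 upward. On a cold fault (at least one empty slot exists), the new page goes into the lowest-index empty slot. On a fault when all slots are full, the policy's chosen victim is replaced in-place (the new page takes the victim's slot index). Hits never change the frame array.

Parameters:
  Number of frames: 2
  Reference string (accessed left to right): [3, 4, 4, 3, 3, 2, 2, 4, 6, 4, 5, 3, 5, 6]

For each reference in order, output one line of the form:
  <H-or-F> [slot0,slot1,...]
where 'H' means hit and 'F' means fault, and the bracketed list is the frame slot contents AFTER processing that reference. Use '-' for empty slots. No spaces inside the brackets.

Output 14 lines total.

F [3,-]
F [3,4]
H [3,4]
H [3,4]
H [3,4]
F [2,4]
H [2,4]
H [2,4]
F [6,4]
H [6,4]
F [6,5]
F [3,5]
H [3,5]
F [6,5]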